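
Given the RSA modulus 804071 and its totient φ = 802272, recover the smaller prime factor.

φ(n) = (p−1)(q−1) = n − (p+q) + 1, so p + q = 804071 − 802272 + 1 = 1800.
p and q are the roots of t² − 1800t + 804071 = 0.
Discriminant: 1800² − 4·804071 = 3240000 − 3216284 = 23716; √23716 = 154.
q = (1800 − 154)/2 = 823, p = (1800 + 154)/2 = 977.
Check: 823 · 977 = 804071.

823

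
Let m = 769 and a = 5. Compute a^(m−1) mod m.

5^1 ≡ 5 (mod 769)
5^2 ≡ 5^2 = 25 ≡ 25 (mod 769)
5^4 ≡ 25^2 = 625 ≡ 625 (mod 769)
5^8 ≡ 625^2 = 390625 ≡ 742 (mod 769)
5^16 ≡ 742^2 = 550564 ≡ 729 (mod 769)
5^32 ≡ 729^2 = 531441 ≡ 62 (mod 769)
5^64 ≡ 62^2 = 3844 ≡ 768 (mod 769)
5^128 ≡ 768^2 = 589824 ≡ 1 (mod 769)
5^256 ≡ 1^2 = 1 ≡ 1 (mod 769)
5^512 ≡ 1^2 = 1 ≡ 1 (mod 769)
768 = 512 + 256 in binary powers of 2.
So 5^768 ≡ 1 · 1 ≡ 1 (mod 769).
Since the result is 1, base 5 gives no evidence that 769 is composite.

1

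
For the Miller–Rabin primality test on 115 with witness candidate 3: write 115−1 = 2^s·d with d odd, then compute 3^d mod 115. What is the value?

78

115 − 1 = 114 = 2^1 · 57, so d = 57.
3^1 ≡ 3 (mod 115)
3^2 ≡ 3^2 = 9 ≡ 9 (mod 115)
3^4 ≡ 9^2 = 81 ≡ 81 (mod 115)
3^8 ≡ 81^2 = 6561 ≡ 6 (mod 115)
3^16 ≡ 6^2 = 36 ≡ 36 (mod 115)
3^32 ≡ 36^2 = 1296 ≡ 31 (mod 115)
57 = 32 + 16 + 8 + 1 in binary powers of 2.
So 3^57 ≡ 31 · 36 · 6 · 3 ≡ 78 (mod 115).
Squaring chain: 78; never reaches −1, so base 3 is a Miller–Rabin witness that 115 is composite.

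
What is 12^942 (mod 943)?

430

12^1 ≡ 12 (mod 943)
12^2 ≡ 12^2 = 144 ≡ 144 (mod 943)
12^4 ≡ 144^2 = 20736 ≡ 933 (mod 943)
12^8 ≡ 933^2 = 870489 ≡ 100 (mod 943)
12^16 ≡ 100^2 = 10000 ≡ 570 (mod 943)
12^32 ≡ 570^2 = 324900 ≡ 508 (mod 943)
12^64 ≡ 508^2 = 258064 ≡ 625 (mod 943)
12^128 ≡ 625^2 = 390625 ≡ 223 (mod 943)
12^256 ≡ 223^2 = 49729 ≡ 693 (mod 943)
12^512 ≡ 693^2 = 480249 ≡ 262 (mod 943)
942 = 512 + 256 + 128 + 32 + 8 + 4 + 2 in binary powers of 2.
So 12^942 ≡ 262 · 693 · 223 · 508 · 100 · 933 · 144 ≡ 430 (mod 943).
Since 430 ≠ 1, base 12 is a Fermat witness: 943 is composite.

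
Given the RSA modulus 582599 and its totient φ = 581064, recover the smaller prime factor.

683

φ(n) = (p−1)(q−1) = n − (p+q) + 1, so p + q = 582599 − 581064 + 1 = 1536.
p and q are the roots of t² − 1536t + 582599 = 0.
Discriminant: 1536² − 4·582599 = 2359296 − 2330396 = 28900; √28900 = 170.
q = (1536 − 170)/2 = 683, p = (1536 + 170)/2 = 853.
Check: 683 · 853 = 582599.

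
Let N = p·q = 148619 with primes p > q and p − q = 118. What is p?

449

Since p = q + 118, we have 148619 = q(q + 118), so q² + 118q − 148619 = 0.
Discriminant: 118² + 4·148619 = 13924 + 594476 = 608400; √608400 = 780.
q = (−118 + 780)/2 = 331, and p = q + 118 = 449.
Check: 331 · 449 = 148619.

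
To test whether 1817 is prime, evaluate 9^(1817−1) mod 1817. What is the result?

1021

9^1 ≡ 9 (mod 1817)
9^2 ≡ 9^2 = 81 ≡ 81 (mod 1817)
9^4 ≡ 81^2 = 6561 ≡ 1110 (mod 1817)
9^8 ≡ 1110^2 = 1232100 ≡ 174 (mod 1817)
9^16 ≡ 174^2 = 30276 ≡ 1204 (mod 1817)
9^32 ≡ 1204^2 = 1449616 ≡ 1467 (mod 1817)
9^64 ≡ 1467^2 = 2152089 ≡ 761 (mod 1817)
9^128 ≡ 761^2 = 579121 ≡ 1315 (mod 1817)
9^256 ≡ 1315^2 = 1729225 ≡ 1258 (mod 1817)
9^512 ≡ 1258^2 = 1582564 ≡ 1774 (mod 1817)
9^1024 ≡ 1774^2 = 3147076 ≡ 32 (mod 1817)
1816 = 1024 + 512 + 256 + 16 + 8 in binary powers of 2.
So 9^1816 ≡ 32 · 1774 · 1258 · 1204 · 174 ≡ 1021 (mod 1817).
Since 1021 ≠ 1, base 9 is a Fermat witness: 1817 is composite.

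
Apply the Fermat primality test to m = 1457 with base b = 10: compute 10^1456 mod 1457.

754

10^1 ≡ 10 (mod 1457)
10^2 ≡ 10^2 = 100 ≡ 100 (mod 1457)
10^4 ≡ 100^2 = 10000 ≡ 1258 (mod 1457)
10^8 ≡ 1258^2 = 1582564 ≡ 262 (mod 1457)
10^16 ≡ 262^2 = 68644 ≡ 165 (mod 1457)
10^32 ≡ 165^2 = 27225 ≡ 999 (mod 1457)
10^64 ≡ 999^2 = 998001 ≡ 1413 (mod 1457)
10^128 ≡ 1413^2 = 1996569 ≡ 479 (mod 1457)
10^256 ≡ 479^2 = 229441 ≡ 692 (mod 1457)
10^512 ≡ 692^2 = 478864 ≡ 968 (mod 1457)
10^1024 ≡ 968^2 = 937024 ≡ 173 (mod 1457)
1456 = 1024 + 256 + 128 + 32 + 16 in binary powers of 2.
So 10^1456 ≡ 173 · 692 · 479 · 999 · 165 ≡ 754 (mod 1457).
Since 754 ≠ 1, base 10 is a Fermat witness: 1457 is composite.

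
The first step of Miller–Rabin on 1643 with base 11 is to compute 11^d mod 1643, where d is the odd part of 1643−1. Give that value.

303

1643 − 1 = 1642 = 2^1 · 821, so d = 821.
11^1 ≡ 11 (mod 1643)
11^2 ≡ 11^2 = 121 ≡ 121 (mod 1643)
11^4 ≡ 121^2 = 14641 ≡ 1497 (mod 1643)
11^8 ≡ 1497^2 = 2241009 ≡ 1600 (mod 1643)
11^16 ≡ 1600^2 = 2560000 ≡ 206 (mod 1643)
11^32 ≡ 206^2 = 42436 ≡ 1361 (mod 1643)
11^64 ≡ 1361^2 = 1852321 ≡ 660 (mod 1643)
11^128 ≡ 660^2 = 435600 ≡ 205 (mod 1643)
11^256 ≡ 205^2 = 42025 ≡ 950 (mod 1643)
11^512 ≡ 950^2 = 902500 ≡ 493 (mod 1643)
821 = 512 + 256 + 32 + 16 + 4 + 1 in binary powers of 2.
So 11^821 ≡ 493 · 950 · 1361 · 206 · 1497 · 11 ≡ 303 (mod 1643).
Squaring chain: 303; never reaches −1, so base 11 is a Miller–Rabin witness that 1643 is composite.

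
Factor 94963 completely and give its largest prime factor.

97

94963 = 11 · 8633
8633 = 89 · 97
97 is prime.
So 94963 = 11 · 89 · 97; the largest prime factor is 97.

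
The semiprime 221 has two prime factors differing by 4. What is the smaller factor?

Since p = q + 4, we have 221 = q(q + 4), so q² + 4q − 221 = 0.
Discriminant: 4² + 4·221 = 16 + 884 = 900; √900 = 30.
q = (−4 + 30)/2 = 13, and p = q + 4 = 17.
Check: 13 · 17 = 221.

13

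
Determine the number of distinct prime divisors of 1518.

1518 = 2 · 759
759 = 3 · 253
253 = 11 · 23
1518 = 2 · 3 · 11 · 23, which has 4 distinct prime factors.

4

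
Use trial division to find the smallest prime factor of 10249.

37

10249 is odd.
Digit sum 16, not divisible by 3.
Ends in 9: not divisible by 5.
7: 10249 = 7·1464 + 1
11: 10249 = 11·931 + 8
13: 10249 = 13·788 + 5
17: 10249 = 17·602 + 15
19: 10249 = 19·539 + 8
23: 10249 = 23·445 + 14
29: 10249 = 29·353 + 12
31: 10249 = 31·330 + 19
37: 10249 = 37·277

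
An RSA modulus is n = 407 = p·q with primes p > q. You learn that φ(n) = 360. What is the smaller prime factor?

11

φ(n) = (p−1)(q−1) = n − (p+q) + 1, so p + q = 407 − 360 + 1 = 48.
p and q are the roots of t² − 48t + 407 = 0.
Discriminant: 48² − 4·407 = 2304 − 1628 = 676; √676 = 26.
q = (48 − 26)/2 = 11, p = (48 + 26)/2 = 37.
Check: 11 · 37 = 407.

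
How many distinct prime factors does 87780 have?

87780 = 2^2 · 21945
21945 = 3 · 7315
7315 = 5 · 1463
1463 = 7 · 209
209 = 11 · 19
87780 = 2^2 · 3 · 5 · 7 · 11 · 19, which has 6 distinct prime factors.

6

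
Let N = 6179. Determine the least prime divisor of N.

6179 is odd.
Digit sum 23, not divisible by 3.
Ends in 9: not divisible by 5.
7: 6179 = 7·882 + 5
11: 6179 = 11·561 + 8
13: 6179 = 13·475 + 4
17: 6179 = 17·363 + 8
19: 6179 = 19·325 + 4
23: 6179 = 23·268 + 15
29: 6179 = 29·213 + 2
31: 6179 = 31·199 + 10
37: 6179 = 37·167

37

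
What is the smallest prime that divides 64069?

64069 is odd.
Digit sum 25, not divisible by 3.
Ends in 9: not divisible by 5.
7: 64069 = 7·9152 + 5
11: 64069 = 11·5824 + 5
13: 64069 = 13·4928 + 5
17: 64069 = 17·3768 + 13
19: 64069 = 19·3372 + 1
23: 64069 = 23·2785 + 14
29: 64069 = 29·2209 + 8
31: 64069 = 31·2066 + 23
37: 64069 = 37·1731 + 22
41: 64069 = 41·1562 + 27
43: 64069 = 43·1489 + 42
47: 64069 = 47·1363 + 8
53: 64069 = 53·1208 + 45
59: 64069 = 59·1085 + 54
61: 64069 = 61·1050 + 19
67: 64069 = 67·956 + 17
71: 64069 = 71·902 + 27
73: 64069 = 73·877 + 48
79: 64069 = 79·811

79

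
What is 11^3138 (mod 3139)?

1755

11^1 ≡ 11 (mod 3139)
11^2 ≡ 11^2 = 121 ≡ 121 (mod 3139)
11^4 ≡ 121^2 = 14641 ≡ 2085 (mod 3139)
11^8 ≡ 2085^2 = 4347225 ≡ 2849 (mod 3139)
11^16 ≡ 2849^2 = 8116801 ≡ 2486 (mod 3139)
11^32 ≡ 2486^2 = 6180196 ≡ 2644 (mod 3139)
11^64 ≡ 2644^2 = 6990736 ≡ 183 (mod 3139)
11^128 ≡ 183^2 = 33489 ≡ 2099 (mod 3139)
11^256 ≡ 2099^2 = 4405801 ≡ 1784 (mod 3139)
11^512 ≡ 1784^2 = 3182656 ≡ 2849 (mod 3139)
11^1024 ≡ 2849^2 = 8116801 ≡ 2486 (mod 3139)
11^2048 ≡ 2486^2 = 6180196 ≡ 2644 (mod 3139)
3138 = 2048 + 1024 + 64 + 2 in binary powers of 2.
So 11^3138 ≡ 2644 · 2486 · 183 · 121 ≡ 1755 (mod 3139).
Since 1755 ≠ 1, base 11 is a Fermat witness: 3139 is composite.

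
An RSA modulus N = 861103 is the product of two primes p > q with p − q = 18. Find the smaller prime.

Since p = q + 18, we have 861103 = q(q + 18), so q² + 18q − 861103 = 0.
Discriminant: 18² + 4·861103 = 324 + 3444412 = 3444736; √3444736 = 1856.
q = (−18 + 1856)/2 = 919, and p = q + 18 = 937.
Check: 919 · 937 = 861103.

919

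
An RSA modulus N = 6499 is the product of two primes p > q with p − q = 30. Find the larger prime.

97

Since p = q + 30, we have 6499 = q(q + 30), so q² + 30q − 6499 = 0.
Discriminant: 30² + 4·6499 = 900 + 25996 = 26896; √26896 = 164.
q = (−30 + 164)/2 = 67, and p = q + 30 = 97.
Check: 67 · 97 = 6499.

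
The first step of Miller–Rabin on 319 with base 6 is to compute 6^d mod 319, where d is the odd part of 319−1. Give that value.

178

319 − 1 = 318 = 2^1 · 159, so d = 159.
6^1 ≡ 6 (mod 319)
6^2 ≡ 6^2 = 36 ≡ 36 (mod 319)
6^4 ≡ 36^2 = 1296 ≡ 20 (mod 319)
6^8 ≡ 20^2 = 400 ≡ 81 (mod 319)
6^16 ≡ 81^2 = 6561 ≡ 181 (mod 319)
6^32 ≡ 181^2 = 32761 ≡ 223 (mod 319)
6^64 ≡ 223^2 = 49729 ≡ 284 (mod 319)
6^128 ≡ 284^2 = 80656 ≡ 268 (mod 319)
159 = 128 + 16 + 8 + 4 + 2 + 1 in binary powers of 2.
So 6^159 ≡ 268 · 181 · 81 · 20 · 36 · 6 ≡ 178 (mod 319).
Squaring chain: 178; never reaches −1, so base 6 is a Miller–Rabin witness that 319 is composite.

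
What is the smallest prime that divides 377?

377 is odd.
Digit sum 17, not divisible by 3.
Ends in 7: not divisible by 5.
7: 377 = 7·53 + 6
11: 377 = 11·34 + 3
13: 377 = 13·29

13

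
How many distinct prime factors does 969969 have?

6

969969 = 3 · 323323
323323 = 7 · 46189
46189 = 11 · 4199
4199 = 13 · 323
323 = 17 · 19
969969 = 3 · 7 · 11 · 13 · 17 · 19, which has 6 distinct prime factors.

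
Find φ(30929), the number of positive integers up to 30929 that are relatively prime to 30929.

Factor: 30929 = 157 · 197.
φ(30929) = (157−1) · (197−1) = 156 · 196 = 30576.

30576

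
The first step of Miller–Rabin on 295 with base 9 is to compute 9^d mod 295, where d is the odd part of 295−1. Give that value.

199

295 − 1 = 294 = 2^1 · 147, so d = 147.
9^1 ≡ 9 (mod 295)
9^2 ≡ 9^2 = 81 ≡ 81 (mod 295)
9^4 ≡ 81^2 = 6561 ≡ 71 (mod 295)
9^8 ≡ 71^2 = 5041 ≡ 26 (mod 295)
9^16 ≡ 26^2 = 676 ≡ 86 (mod 295)
9^32 ≡ 86^2 = 7396 ≡ 21 (mod 295)
9^64 ≡ 21^2 = 441 ≡ 146 (mod 295)
9^128 ≡ 146^2 = 21316 ≡ 76 (mod 295)
147 = 128 + 16 + 2 + 1 in binary powers of 2.
So 9^147 ≡ 76 · 86 · 81 · 9 ≡ 199 (mod 295).
Squaring chain: 199; never reaches −1, so base 9 is a Miller–Rabin witness that 295 is composite.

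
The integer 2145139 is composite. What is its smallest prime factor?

67

2145139 is odd.
Digit sum 25, not divisible by 3.
Ends in 9: not divisible by 5.
7: 2145139 = 7·306448 + 3
11: 2145139 = 11·195012 + 7
13: 2145139 = 13·165010 + 9
17: 2145139 = 17·126184 + 11
19: 2145139 = 19·112902 + 1
23: 2145139 = 23·93266 + 21
29: 2145139 = 29·73970 + 9
31: 2145139 = 31·69198 + 1
37: 2145139 = 37·57976 + 27
41: 2145139 = 41·52320 + 19
43: 2145139 = 43·49886 + 41
47: 2145139 = 47·45641 + 12
53: 2145139 = 53·40474 + 17
59: 2145139 = 59·36358 + 17
61: 2145139 = 61·35166 + 13
67: 2145139 = 67·32017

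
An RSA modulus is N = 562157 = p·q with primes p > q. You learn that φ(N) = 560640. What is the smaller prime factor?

641

φ(n) = (p−1)(q−1) = n − (p+q) + 1, so p + q = 562157 − 560640 + 1 = 1518.
p and q are the roots of t² − 1518t + 562157 = 0.
Discriminant: 1518² − 4·562157 = 2304324 − 2248628 = 55696; √55696 = 236.
q = (1518 − 236)/2 = 641, p = (1518 + 236)/2 = 877.
Check: 641 · 877 = 562157.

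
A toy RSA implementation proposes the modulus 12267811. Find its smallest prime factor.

59

12267811 is odd.
Digit sum 28, not divisible by 3.
Ends in 1: not divisible by 5.
7: 12267811 = 7·1752544 + 3
11: 12267811 = 11·1115255 + 6
13: 12267811 = 13·943677 + 10
17: 12267811 = 17·721635 + 16
19: 12267811 = 19·645674 + 5
23: 12267811 = 23·533383 + 2
29: 12267811 = 29·423027 + 28
31: 12267811 = 31·395735 + 26
37: 12267811 = 37·331562 + 17
41: 12267811 = 41·299214 + 37
43: 12267811 = 43·285297 + 40
47: 12267811 = 47·261017 + 12
53: 12267811 = 53·231468 + 7
59: 12267811 = 59·207929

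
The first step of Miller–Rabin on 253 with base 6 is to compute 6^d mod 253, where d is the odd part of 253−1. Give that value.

18

253 − 1 = 252 = 2^2 · 63, so d = 63.
6^1 ≡ 6 (mod 253)
6^2 ≡ 6^2 = 36 ≡ 36 (mod 253)
6^4 ≡ 36^2 = 1296 ≡ 31 (mod 253)
6^8 ≡ 31^2 = 961 ≡ 202 (mod 253)
6^16 ≡ 202^2 = 40804 ≡ 71 (mod 253)
6^32 ≡ 71^2 = 5041 ≡ 234 (mod 253)
63 = 32 + 16 + 8 + 4 + 2 + 1 in binary powers of 2.
So 6^63 ≡ 234 · 71 · 202 · 31 · 36 · 6 ≡ 18 (mod 253).
Squaring chain: 18 → 71; never reaches −1, so base 6 is a Miller–Rabin witness that 253 is composite.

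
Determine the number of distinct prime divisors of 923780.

6

923780 = 2^2 · 230945
230945 = 5 · 46189
46189 = 11 · 4199
4199 = 13 · 323
323 = 17 · 19
923780 = 2^2 · 5 · 11 · 13 · 17 · 19, which has 6 distinct prime factors.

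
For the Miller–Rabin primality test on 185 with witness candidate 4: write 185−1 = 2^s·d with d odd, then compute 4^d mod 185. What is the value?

185 − 1 = 184 = 2^3 · 23, so d = 23.
4^1 ≡ 4 (mod 185)
4^2 ≡ 4^2 = 16 ≡ 16 (mod 185)
4^4 ≡ 16^2 = 256 ≡ 71 (mod 185)
4^8 ≡ 71^2 = 5041 ≡ 46 (mod 185)
4^16 ≡ 46^2 = 2116 ≡ 81 (mod 185)
23 = 16 + 4 + 2 + 1 in binary powers of 2.
So 4^23 ≡ 81 · 71 · 16 · 4 ≡ 99 (mod 185).
Squaring chain: 99 → 181 → 16; never reaches −1, so base 4 is a Miller–Rabin witness that 185 is composite.

99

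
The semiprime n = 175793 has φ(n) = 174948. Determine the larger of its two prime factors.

φ(n) = (p−1)(q−1) = n − (p+q) + 1, so p + q = 175793 − 174948 + 1 = 846.
p and q are the roots of t² − 846t + 175793 = 0.
Discriminant: 846² − 4·175793 = 715716 − 703172 = 12544; √12544 = 112.
q = (846 − 112)/2 = 367, p = (846 + 112)/2 = 479.
Check: 367 · 479 = 175793.

479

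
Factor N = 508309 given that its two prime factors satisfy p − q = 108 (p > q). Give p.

769

Since p = q + 108, we have 508309 = q(q + 108), so q² + 108q − 508309 = 0.
Discriminant: 108² + 4·508309 = 11664 + 2033236 = 2044900; √2044900 = 1430.
q = (−108 + 1430)/2 = 661, and p = q + 108 = 769.
Check: 661 · 769 = 508309.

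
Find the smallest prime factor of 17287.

17287 is odd.
Digit sum 25, not divisible by 3.
Ends in 7: not divisible by 5.
7: 17287 = 7·2469 + 4
11: 17287 = 11·1571 + 6
13: 17287 = 13·1329 + 10
17: 17287 = 17·1016 + 15
19: 17287 = 19·909 + 16
23: 17287 = 23·751 + 14
29: 17287 = 29·596 + 3
31: 17287 = 31·557 + 20
37: 17287 = 37·467 + 8
41: 17287 = 41·421 + 26
43: 17287 = 43·402 + 1
47: 17287 = 47·367 + 38
53: 17287 = 53·326 + 9
59: 17287 = 59·293

59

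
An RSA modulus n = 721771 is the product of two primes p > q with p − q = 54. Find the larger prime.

Since p = q + 54, we have 721771 = q(q + 54), so q² + 54q − 721771 = 0.
Discriminant: 54² + 4·721771 = 2916 + 2887084 = 2890000; √2890000 = 1700.
q = (−54 + 1700)/2 = 823, and p = q + 54 = 877.
Check: 823 · 877 = 721771.

877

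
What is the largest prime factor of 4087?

4087 = 61 · 67
67 is prime.
So 4087 = 61 · 67; the largest prime factor is 67.

67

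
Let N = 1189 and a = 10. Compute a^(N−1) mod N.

10^1 ≡ 10 (mod 1189)
10^2 ≡ 10^2 = 100 ≡ 100 (mod 1189)
10^4 ≡ 100^2 = 10000 ≡ 488 (mod 1189)
10^8 ≡ 488^2 = 238144 ≡ 344 (mod 1189)
10^16 ≡ 344^2 = 118336 ≡ 625 (mod 1189)
10^32 ≡ 625^2 = 390625 ≡ 633 (mod 1189)
10^64 ≡ 633^2 = 400689 ≡ 1185 (mod 1189)
10^128 ≡ 1185^2 = 1404225 ≡ 16 (mod 1189)
10^256 ≡ 16^2 = 256 ≡ 256 (mod 1189)
10^512 ≡ 256^2 = 65536 ≡ 141 (mod 1189)
10^1024 ≡ 141^2 = 19881 ≡ 857 (mod 1189)
1188 = 1024 + 128 + 32 + 4 in binary powers of 2.
So 10^1188 ≡ 857 · 16 · 633 · 488 ≡ 426 (mod 1189).
Since 426 ≠ 1, base 10 is a Fermat witness: 1189 is composite.

426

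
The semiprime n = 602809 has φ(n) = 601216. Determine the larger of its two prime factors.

977

φ(n) = (p−1)(q−1) = n − (p+q) + 1, so p + q = 602809 − 601216 + 1 = 1594.
p and q are the roots of t² − 1594t + 602809 = 0.
Discriminant: 1594² − 4·602809 = 2540836 − 2411236 = 129600; √129600 = 360.
q = (1594 − 360)/2 = 617, p = (1594 + 360)/2 = 977.
Check: 617 · 977 = 602809.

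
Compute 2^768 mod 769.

1

2^1 ≡ 2 (mod 769)
2^2 ≡ 2^2 = 4 ≡ 4 (mod 769)
2^4 ≡ 4^2 = 16 ≡ 16 (mod 769)
2^8 ≡ 16^2 = 256 ≡ 256 (mod 769)
2^16 ≡ 256^2 = 65536 ≡ 171 (mod 769)
2^32 ≡ 171^2 = 29241 ≡ 19 (mod 769)
2^64 ≡ 19^2 = 361 ≡ 361 (mod 769)
2^128 ≡ 361^2 = 130321 ≡ 360 (mod 769)
2^256 ≡ 360^2 = 129600 ≡ 408 (mod 769)
2^512 ≡ 408^2 = 166464 ≡ 360 (mod 769)
768 = 512 + 256 in binary powers of 2.
So 2^768 ≡ 360 · 408 ≡ 1 (mod 769).
Since the result is 1, base 2 gives no evidence that 769 is composite.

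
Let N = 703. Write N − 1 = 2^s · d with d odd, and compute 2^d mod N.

265

703 − 1 = 702 = 2^1 · 351, so d = 351.
2^1 ≡ 2 (mod 703)
2^2 ≡ 2^2 = 4 ≡ 4 (mod 703)
2^4 ≡ 4^2 = 16 ≡ 16 (mod 703)
2^8 ≡ 16^2 = 256 ≡ 256 (mod 703)
2^16 ≡ 256^2 = 65536 ≡ 157 (mod 703)
2^32 ≡ 157^2 = 24649 ≡ 44 (mod 703)
2^64 ≡ 44^2 = 1936 ≡ 530 (mod 703)
2^128 ≡ 530^2 = 280900 ≡ 403 (mod 703)
2^256 ≡ 403^2 = 162409 ≡ 16 (mod 703)
351 = 256 + 64 + 16 + 8 + 4 + 2 + 1 in binary powers of 2.
So 2^351 ≡ 16 · 530 · 157 · 256 · 16 · 4 · 2 ≡ 265 (mod 703).
Squaring chain: 265; never reaches −1, so base 2 is a Miller–Rabin witness that 703 is composite.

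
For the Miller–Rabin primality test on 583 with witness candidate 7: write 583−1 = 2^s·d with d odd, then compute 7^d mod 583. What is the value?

271

583 − 1 = 582 = 2^1 · 291, so d = 291.
7^1 ≡ 7 (mod 583)
7^2 ≡ 7^2 = 49 ≡ 49 (mod 583)
7^4 ≡ 49^2 = 2401 ≡ 69 (mod 583)
7^8 ≡ 69^2 = 4761 ≡ 97 (mod 583)
7^16 ≡ 97^2 = 9409 ≡ 81 (mod 583)
7^32 ≡ 81^2 = 6561 ≡ 148 (mod 583)
7^64 ≡ 148^2 = 21904 ≡ 333 (mod 583)
7^128 ≡ 333^2 = 110889 ≡ 119 (mod 583)
7^256 ≡ 119^2 = 14161 ≡ 169 (mod 583)
291 = 256 + 32 + 2 + 1 in binary powers of 2.
So 7^291 ≡ 169 · 148 · 49 · 7 ≡ 271 (mod 583).
Squaring chain: 271; never reaches −1, so base 7 is a Miller–Rabin witness that 583 is composite.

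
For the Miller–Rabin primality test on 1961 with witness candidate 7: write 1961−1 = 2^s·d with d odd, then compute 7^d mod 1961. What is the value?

1961 − 1 = 1960 = 2^3 · 245, so d = 245.
7^1 ≡ 7 (mod 1961)
7^2 ≡ 7^2 = 49 ≡ 49 (mod 1961)
7^4 ≡ 49^2 = 2401 ≡ 440 (mod 1961)
7^8 ≡ 440^2 = 193600 ≡ 1422 (mod 1961)
7^16 ≡ 1422^2 = 2022084 ≡ 293 (mod 1961)
7^32 ≡ 293^2 = 85849 ≡ 1526 (mod 1961)
7^64 ≡ 1526^2 = 2328676 ≡ 969 (mod 1961)
7^128 ≡ 969^2 = 938961 ≡ 1603 (mod 1961)
245 = 128 + 64 + 32 + 16 + 4 + 1 in binary powers of 2.
So 7^245 ≡ 1603 · 969 · 1526 · 293 · 440 · 7 ≡ 1418 (mod 1961).
Squaring chain: 1418 → 699 → 312; never reaches −1, so base 7 is a Miller–Rabin witness that 1961 is composite.

1418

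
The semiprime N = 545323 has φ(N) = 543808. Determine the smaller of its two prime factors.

φ(n) = (p−1)(q−1) = n − (p+q) + 1, so p + q = 545323 − 543808 + 1 = 1516.
p and q are the roots of t² − 1516t + 545323 = 0.
Discriminant: 1516² − 4·545323 = 2298256 − 2181292 = 116964; √116964 = 342.
q = (1516 − 342)/2 = 587, p = (1516 + 342)/2 = 929.
Check: 587 · 929 = 545323.

587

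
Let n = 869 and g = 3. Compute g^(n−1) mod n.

115

3^1 ≡ 3 (mod 869)
3^2 ≡ 3^2 = 9 ≡ 9 (mod 869)
3^4 ≡ 9^2 = 81 ≡ 81 (mod 869)
3^8 ≡ 81^2 = 6561 ≡ 478 (mod 869)
3^16 ≡ 478^2 = 228484 ≡ 806 (mod 869)
3^32 ≡ 806^2 = 649636 ≡ 493 (mod 869)
3^64 ≡ 493^2 = 243049 ≡ 598 (mod 869)
3^128 ≡ 598^2 = 357604 ≡ 445 (mod 869)
3^256 ≡ 445^2 = 198025 ≡ 762 (mod 869)
3^512 ≡ 762^2 = 580644 ≡ 152 (mod 869)
868 = 512 + 256 + 64 + 32 + 4 in binary powers of 2.
So 3^868 ≡ 152 · 762 · 598 · 493 · 81 ≡ 115 (mod 869).
Since 115 ≠ 1, base 3 is a Fermat witness: 869 is composite.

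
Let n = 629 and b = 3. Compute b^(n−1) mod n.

3^1 ≡ 3 (mod 629)
3^2 ≡ 3^2 = 9 ≡ 9 (mod 629)
3^4 ≡ 9^2 = 81 ≡ 81 (mod 629)
3^8 ≡ 81^2 = 6561 ≡ 271 (mod 629)
3^16 ≡ 271^2 = 73441 ≡ 477 (mod 629)
3^32 ≡ 477^2 = 227529 ≡ 460 (mod 629)
3^64 ≡ 460^2 = 211600 ≡ 256 (mod 629)
3^128 ≡ 256^2 = 65536 ≡ 120 (mod 629)
3^256 ≡ 120^2 = 14400 ≡ 562 (mod 629)
3^512 ≡ 562^2 = 315844 ≡ 86 (mod 629)
628 = 512 + 64 + 32 + 16 + 4 in binary powers of 2.
So 3^628 ≡ 86 · 256 · 460 · 477 · 81 ≡ 625 (mod 629).
Since 625 ≠ 1, base 3 is a Fermat witness: 629 is composite.

625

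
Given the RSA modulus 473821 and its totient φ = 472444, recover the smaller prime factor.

φ(n) = (p−1)(q−1) = n − (p+q) + 1, so p + q = 473821 − 472444 + 1 = 1378.
p and q are the roots of t² − 1378t + 473821 = 0.
Discriminant: 1378² − 4·473821 = 1898884 − 1895284 = 3600; √3600 = 60.
q = (1378 − 60)/2 = 659, p = (1378 + 60)/2 = 719.
Check: 659 · 719 = 473821.

659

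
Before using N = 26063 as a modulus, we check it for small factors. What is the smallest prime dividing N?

26063 is odd.
Digit sum 17, not divisible by 3.
Ends in 3: not divisible by 5.
7: 26063 = 7·3723 + 2
11: 26063 = 11·2369 + 4
13: 26063 = 13·2004 + 11
17: 26063 = 17·1533 + 2
19: 26063 = 19·1371 + 14
23: 26063 = 23·1133 + 4
29: 26063 = 29·898 + 21
31: 26063 = 31·840 + 23
37: 26063 = 37·704 + 15
41: 26063 = 41·635 + 28
43: 26063 = 43·606 + 5
47: 26063 = 47·554 + 25
53: 26063 = 53·491 + 40
59: 26063 = 59·441 + 44
61: 26063 = 61·427 + 16
67: 26063 = 67·389

67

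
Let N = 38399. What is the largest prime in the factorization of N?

47

38399 = 19 · 2021
2021 = 43 · 47
47 is prime.
So 38399 = 19 · 43 · 47; the largest prime factor is 47.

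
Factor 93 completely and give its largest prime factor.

93 = 3 · 31
31 is prime.
So 93 = 3 · 31; the largest prime factor is 31.

31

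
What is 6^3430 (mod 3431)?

1955

6^1 ≡ 6 (mod 3431)
6^2 ≡ 6^2 = 36 ≡ 36 (mod 3431)
6^4 ≡ 36^2 = 1296 ≡ 1296 (mod 3431)
6^8 ≡ 1296^2 = 1679616 ≡ 1857 (mod 3431)
6^16 ≡ 1857^2 = 3448449 ≡ 294 (mod 3431)
6^32 ≡ 294^2 = 86436 ≡ 661 (mod 3431)
6^64 ≡ 661^2 = 436921 ≡ 1184 (mod 3431)
6^128 ≡ 1184^2 = 1401856 ≡ 2008 (mod 3431)
6^256 ≡ 2008^2 = 4032064 ≡ 639 (mod 3431)
6^512 ≡ 639^2 = 408321 ≡ 32 (mod 3431)
6^1024 ≡ 32^2 = 1024 ≡ 1024 (mod 3431)
6^2048 ≡ 1024^2 = 1048576 ≡ 2121 (mod 3431)
3430 = 2048 + 1024 + 256 + 64 + 32 + 4 + 2 in binary powers of 2.
So 6^3430 ≡ 2121 · 1024 · 639 · 1184 · 661 · 1296 · 36 ≡ 1955 (mod 3431).
Since 1955 ≠ 1, base 6 is a Fermat witness: 3431 is composite.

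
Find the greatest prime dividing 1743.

83

1743 = 3 · 581
581 = 7 · 83
83 is prime.
So 1743 = 3 · 7 · 83; the largest prime factor is 83.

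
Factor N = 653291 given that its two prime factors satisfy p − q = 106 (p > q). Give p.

863

Since p = q + 106, we have 653291 = q(q + 106), so q² + 106q − 653291 = 0.
Discriminant: 106² + 4·653291 = 11236 + 2613164 = 2624400; √2624400 = 1620.
q = (−106 + 1620)/2 = 757, and p = q + 106 = 863.
Check: 757 · 863 = 653291.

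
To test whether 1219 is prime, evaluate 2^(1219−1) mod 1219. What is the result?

2^1 ≡ 2 (mod 1219)
2^2 ≡ 2^2 = 4 ≡ 4 (mod 1219)
2^4 ≡ 4^2 = 16 ≡ 16 (mod 1219)
2^8 ≡ 16^2 = 256 ≡ 256 (mod 1219)
2^16 ≡ 256^2 = 65536 ≡ 929 (mod 1219)
2^32 ≡ 929^2 = 863041 ≡ 1208 (mod 1219)
2^64 ≡ 1208^2 = 1459264 ≡ 121 (mod 1219)
2^128 ≡ 121^2 = 14641 ≡ 13 (mod 1219)
2^256 ≡ 13^2 = 169 ≡ 169 (mod 1219)
2^512 ≡ 169^2 = 28561 ≡ 524 (mod 1219)
2^1024 ≡ 524^2 = 274576 ≡ 301 (mod 1219)
1218 = 1024 + 128 + 64 + 2 in binary powers of 2.
So 2^1218 ≡ 301 · 13 · 121 · 4 ≡ 785 (mod 1219).
Since 785 ≠ 1, base 2 is a Fermat witness: 1219 is composite.

785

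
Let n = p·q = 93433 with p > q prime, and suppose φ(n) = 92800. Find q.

φ(n) = (p−1)(q−1) = n − (p+q) + 1, so p + q = 93433 − 92800 + 1 = 634.
p and q are the roots of t² − 634t + 93433 = 0.
Discriminant: 634² − 4·93433 = 401956 − 373732 = 28224; √28224 = 168.
q = (634 − 168)/2 = 233, p = (634 + 168)/2 = 401.
Check: 233 · 401 = 93433.

233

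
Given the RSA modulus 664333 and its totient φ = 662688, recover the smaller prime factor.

709

φ(n) = (p−1)(q−1) = n − (p+q) + 1, so p + q = 664333 − 662688 + 1 = 1646.
p and q are the roots of t² − 1646t + 664333 = 0.
Discriminant: 1646² − 4·664333 = 2709316 − 2657332 = 51984; √51984 = 228.
q = (1646 − 228)/2 = 709, p = (1646 + 228)/2 = 937.
Check: 709 · 937 = 664333.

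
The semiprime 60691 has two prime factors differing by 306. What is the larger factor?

Since p = q + 306, we have 60691 = q(q + 306), so q² + 306q − 60691 = 0.
Discriminant: 306² + 4·60691 = 93636 + 242764 = 336400; √336400 = 580.
q = (−306 + 580)/2 = 137, and p = q + 306 = 443.
Check: 137 · 443 = 60691.

443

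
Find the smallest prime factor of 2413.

2413 is odd.
Digit sum 10, not divisible by 3.
Ends in 3: not divisible by 5.
7: 2413 = 7·344 + 5
11: 2413 = 11·219 + 4
13: 2413 = 13·185 + 8
17: 2413 = 17·141 + 16
19: 2413 = 19·127

19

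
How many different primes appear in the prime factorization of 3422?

3422 = 2 · 1711
1711 = 29 · 59
3422 = 2 · 29 · 59, which has 3 distinct prime factors.

3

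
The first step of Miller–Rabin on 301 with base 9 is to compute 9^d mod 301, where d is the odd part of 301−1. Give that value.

301 − 1 = 300 = 2^2 · 75, so d = 75.
9^1 ≡ 9 (mod 301)
9^2 ≡ 9^2 = 81 ≡ 81 (mod 301)
9^4 ≡ 81^2 = 6561 ≡ 240 (mod 301)
9^8 ≡ 240^2 = 57600 ≡ 109 (mod 301)
9^16 ≡ 109^2 = 11881 ≡ 142 (mod 301)
9^32 ≡ 142^2 = 20164 ≡ 298 (mod 301)
9^64 ≡ 298^2 = 88804 ≡ 9 (mod 301)
75 = 64 + 8 + 2 + 1 in binary powers of 2.
So 9^75 ≡ 9 · 109 · 81 · 9 ≡ 274 (mod 301).
Squaring chain: 274 → 127; never reaches −1, so base 9 is a Miller–Rabin witness that 301 is composite.

274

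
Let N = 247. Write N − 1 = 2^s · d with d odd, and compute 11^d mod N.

96

247 − 1 = 246 = 2^1 · 123, so d = 123.
11^1 ≡ 11 (mod 247)
11^2 ≡ 11^2 = 121 ≡ 121 (mod 247)
11^4 ≡ 121^2 = 14641 ≡ 68 (mod 247)
11^8 ≡ 68^2 = 4624 ≡ 178 (mod 247)
11^16 ≡ 178^2 = 31684 ≡ 68 (mod 247)
11^32 ≡ 68^2 = 4624 ≡ 178 (mod 247)
11^64 ≡ 178^2 = 31684 ≡ 68 (mod 247)
123 = 64 + 32 + 16 + 8 + 2 + 1 in binary powers of 2.
So 11^123 ≡ 68 · 178 · 68 · 178 · 121 · 11 ≡ 96 (mod 247).
Squaring chain: 96; never reaches −1, so base 11 is a Miller–Rabin witness that 247 is composite.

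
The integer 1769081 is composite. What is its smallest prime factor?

1769081 is odd.
Digit sum 32, not divisible by 3.
Ends in 1: not divisible by 5.
7: 1769081 = 7·252725 + 6
11: 1769081 = 11·160825 + 6
13: 1769081 = 13·136083 + 2
17: 1769081 = 17·104063 + 10
19: 1769081 = 19·93109 + 10
23: 1769081 = 23·76916 + 13
29: 1769081 = 29·61002 + 23
31: 1769081 = 31·57067 + 4
37: 1769081 = 37·47813

37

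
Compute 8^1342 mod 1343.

38

8^1 ≡ 8 (mod 1343)
8^2 ≡ 8^2 = 64 ≡ 64 (mod 1343)
8^4 ≡ 64^2 = 4096 ≡ 67 (mod 1343)
8^8 ≡ 67^2 = 4489 ≡ 460 (mod 1343)
8^16 ≡ 460^2 = 211600 ≡ 749 (mod 1343)
8^32 ≡ 749^2 = 561001 ≡ 970 (mod 1343)
8^64 ≡ 970^2 = 940900 ≡ 800 (mod 1343)
8^128 ≡ 800^2 = 640000 ≡ 732 (mod 1343)
8^256 ≡ 732^2 = 535824 ≡ 1310 (mod 1343)
8^512 ≡ 1310^2 = 1716100 ≡ 1089 (mod 1343)
8^1024 ≡ 1089^2 = 1185921 ≡ 52 (mod 1343)
1342 = 1024 + 256 + 32 + 16 + 8 + 4 + 2 in binary powers of 2.
So 8^1342 ≡ 52 · 1310 · 970 · 749 · 460 · 67 · 64 ≡ 38 (mod 1343).
Since 38 ≠ 1, base 8 is a Fermat witness: 1343 is composite.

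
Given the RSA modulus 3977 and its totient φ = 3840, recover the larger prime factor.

97

φ(n) = (p−1)(q−1) = n − (p+q) + 1, so p + q = 3977 − 3840 + 1 = 138.
p and q are the roots of t² − 138t + 3977 = 0.
Discriminant: 138² − 4·3977 = 19044 − 15908 = 3136; √3136 = 56.
q = (138 − 56)/2 = 41, p = (138 + 56)/2 = 97.
Check: 41 · 97 = 3977.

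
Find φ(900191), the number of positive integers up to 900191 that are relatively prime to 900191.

Factor: 900191 = 47 · 107 · 179.
φ(900191) = (47−1) · (107−1) · (179−1) = 46 · 106 · 178 = 867928.

867928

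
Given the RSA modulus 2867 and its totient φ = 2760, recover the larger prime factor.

61

φ(n) = (p−1)(q−1) = n − (p+q) + 1, so p + q = 2867 − 2760 + 1 = 108.
p and q are the roots of t² − 108t + 2867 = 0.
Discriminant: 108² − 4·2867 = 11664 − 11468 = 196; √196 = 14.
q = (108 − 14)/2 = 47, p = (108 + 14)/2 = 61.
Check: 47 · 61 = 2867.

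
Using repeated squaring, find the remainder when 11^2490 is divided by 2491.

1353

11^1 ≡ 11 (mod 2491)
11^2 ≡ 11^2 = 121 ≡ 121 (mod 2491)
11^4 ≡ 121^2 = 14641 ≡ 2186 (mod 2491)
11^8 ≡ 2186^2 = 4778596 ≡ 858 (mod 2491)
11^16 ≡ 858^2 = 736164 ≡ 1319 (mod 2491)
11^32 ≡ 1319^2 = 1739761 ≡ 1043 (mod 2491)
11^64 ≡ 1043^2 = 1087849 ≡ 1773 (mod 2491)
11^128 ≡ 1773^2 = 3143529 ≡ 2378 (mod 2491)
11^256 ≡ 2378^2 = 5654884 ≡ 314 (mod 2491)
11^512 ≡ 314^2 = 98596 ≡ 1447 (mod 2491)
11^1024 ≡ 1447^2 = 2093809 ≡ 1369 (mod 2491)
11^2048 ≡ 1369^2 = 1874161 ≡ 929 (mod 2491)
2490 = 2048 + 256 + 128 + 32 + 16 + 8 + 2 in binary powers of 2.
So 11^2490 ≡ 929 · 314 · 2378 · 1043 · 1319 · 858 · 121 ≡ 1353 (mod 2491).
Since 1353 ≠ 1, base 11 is a Fermat witness: 2491 is composite.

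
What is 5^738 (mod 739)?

5^1 ≡ 5 (mod 739)
5^2 ≡ 5^2 = 25 ≡ 25 (mod 739)
5^4 ≡ 25^2 = 625 ≡ 625 (mod 739)
5^8 ≡ 625^2 = 390625 ≡ 433 (mod 739)
5^16 ≡ 433^2 = 187489 ≡ 522 (mod 739)
5^32 ≡ 522^2 = 272484 ≡ 532 (mod 739)
5^64 ≡ 532^2 = 283024 ≡ 726 (mod 739)
5^128 ≡ 726^2 = 527076 ≡ 169 (mod 739)
5^256 ≡ 169^2 = 28561 ≡ 479 (mod 739)
5^512 ≡ 479^2 = 229441 ≡ 351 (mod 739)
738 = 512 + 128 + 64 + 32 + 2 in binary powers of 2.
So 5^738 ≡ 351 · 169 · 726 · 532 · 25 ≡ 1 (mod 739).
Since the result is 1, base 5 gives no evidence that 739 is composite.

1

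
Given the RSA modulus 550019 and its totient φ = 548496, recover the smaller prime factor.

587

φ(n) = (p−1)(q−1) = n − (p+q) + 1, so p + q = 550019 − 548496 + 1 = 1524.
p and q are the roots of t² − 1524t + 550019 = 0.
Discriminant: 1524² − 4·550019 = 2322576 − 2200076 = 122500; √122500 = 350.
q = (1524 − 350)/2 = 587, p = (1524 + 350)/2 = 937.
Check: 587 · 937 = 550019.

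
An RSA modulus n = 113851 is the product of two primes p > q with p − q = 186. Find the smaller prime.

Since p = q + 186, we have 113851 = q(q + 186), so q² + 186q − 113851 = 0.
Discriminant: 186² + 4·113851 = 34596 + 455404 = 490000; √490000 = 700.
q = (−186 + 700)/2 = 257, and p = q + 186 = 443.
Check: 257 · 443 = 113851.

257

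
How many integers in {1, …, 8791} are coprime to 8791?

Factor: 8791 = 59 · 149.
φ(8791) = (59−1) · (149−1) = 58 · 148 = 8584.

8584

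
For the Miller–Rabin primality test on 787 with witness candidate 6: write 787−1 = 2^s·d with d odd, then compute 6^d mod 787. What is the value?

1

787 − 1 = 786 = 2^1 · 393, so d = 393.
6^1 ≡ 6 (mod 787)
6^2 ≡ 6^2 = 36 ≡ 36 (mod 787)
6^4 ≡ 36^2 = 1296 ≡ 509 (mod 787)
6^8 ≡ 509^2 = 259081 ≡ 158 (mod 787)
6^16 ≡ 158^2 = 24964 ≡ 567 (mod 787)
6^32 ≡ 567^2 = 321489 ≡ 393 (mod 787)
6^64 ≡ 393^2 = 154449 ≡ 197 (mod 787)
6^128 ≡ 197^2 = 38809 ≡ 246 (mod 787)
6^256 ≡ 246^2 = 60516 ≡ 704 (mod 787)
393 = 256 + 128 + 8 + 1 in binary powers of 2.
So 6^393 ≡ 704 · 246 · 158 · 6 ≡ 1 (mod 787).
Since 6^d ≡ 1 (mod 787), base 6 does not prove 787 composite.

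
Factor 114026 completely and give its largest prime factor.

73

114026 = 2 · 57013
57013 = 11 · 5183
5183 = 71 · 73
73 is prime.
So 114026 = 2 · 11 · 71 · 73; the largest prime factor is 73.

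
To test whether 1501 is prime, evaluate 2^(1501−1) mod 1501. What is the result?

1128

2^1 ≡ 2 (mod 1501)
2^2 ≡ 2^2 = 4 ≡ 4 (mod 1501)
2^4 ≡ 4^2 = 16 ≡ 16 (mod 1501)
2^8 ≡ 16^2 = 256 ≡ 256 (mod 1501)
2^16 ≡ 256^2 = 65536 ≡ 993 (mod 1501)
2^32 ≡ 993^2 = 986049 ≡ 1393 (mod 1501)
2^64 ≡ 1393^2 = 1940449 ≡ 1157 (mod 1501)
2^128 ≡ 1157^2 = 1338649 ≡ 1258 (mod 1501)
2^256 ≡ 1258^2 = 1582564 ≡ 510 (mod 1501)
2^512 ≡ 510^2 = 260100 ≡ 427 (mod 1501)
2^1024 ≡ 427^2 = 182329 ≡ 708 (mod 1501)
1500 = 1024 + 256 + 128 + 64 + 16 + 8 + 4 in binary powers of 2.
So 2^1500 ≡ 708 · 510 · 1258 · 1157 · 993 · 256 · 16 ≡ 1128 (mod 1501).
Since 1128 ≠ 1, base 2 is a Fermat witness: 1501 is composite.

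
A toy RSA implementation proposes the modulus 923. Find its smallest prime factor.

13

923 is odd.
Digit sum 14, not divisible by 3.
Ends in 3: not divisible by 5.
7: 923 = 7·131 + 6
11: 923 = 11·83 + 10
13: 923 = 13·71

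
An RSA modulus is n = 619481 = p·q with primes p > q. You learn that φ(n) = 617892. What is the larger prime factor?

φ(n) = (p−1)(q−1) = n − (p+q) + 1, so p + q = 619481 − 617892 + 1 = 1590.
p and q are the roots of t² − 1590t + 619481 = 0.
Discriminant: 1590² − 4·619481 = 2528100 − 2477924 = 50176; √50176 = 224.
q = (1590 − 224)/2 = 683, p = (1590 + 224)/2 = 907.
Check: 683 · 907 = 619481.

907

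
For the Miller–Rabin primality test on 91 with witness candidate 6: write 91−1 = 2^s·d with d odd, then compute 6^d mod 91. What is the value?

83

91 − 1 = 90 = 2^1 · 45, so d = 45.
6^1 ≡ 6 (mod 91)
6^2 ≡ 6^2 = 36 ≡ 36 (mod 91)
6^4 ≡ 36^2 = 1296 ≡ 22 (mod 91)
6^8 ≡ 22^2 = 484 ≡ 29 (mod 91)
6^16 ≡ 29^2 = 841 ≡ 22 (mod 91)
6^32 ≡ 22^2 = 484 ≡ 29 (mod 91)
45 = 32 + 8 + 4 + 1 in binary powers of 2.
So 6^45 ≡ 29 · 29 · 22 · 6 ≡ 83 (mod 91).
Squaring chain: 83; never reaches −1, so base 6 is a Miller–Rabin witness that 91 is composite.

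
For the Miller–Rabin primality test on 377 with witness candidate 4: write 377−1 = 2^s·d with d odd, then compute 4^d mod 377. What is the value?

377 − 1 = 376 = 2^3 · 47, so d = 47.
4^1 ≡ 4 (mod 377)
4^2 ≡ 4^2 = 16 ≡ 16 (mod 377)
4^4 ≡ 16^2 = 256 ≡ 256 (mod 377)
4^8 ≡ 256^2 = 65536 ≡ 315 (mod 377)
4^16 ≡ 315^2 = 99225 ≡ 74 (mod 377)
4^32 ≡ 74^2 = 5476 ≡ 198 (mod 377)
47 = 32 + 8 + 4 + 2 + 1 in binary powers of 2.
So 4^47 ≡ 198 · 315 · 256 · 16 · 4 ≡ 270 (mod 377).
Squaring chain: 270 → 139 → 94; never reaches −1, so base 4 is a Miller–Rabin witness that 377 is composite.

270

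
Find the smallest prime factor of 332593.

332593 is odd.
Digit sum 25, not divisible by 3.
Ends in 3: not divisible by 5.
7: 332593 = 7·47513 + 2
11: 332593 = 11·30235 + 8
13: 332593 = 13·25584 + 1
17: 332593 = 17·19564 + 5
19: 332593 = 19·17504 + 17
23: 332593 = 23·14460 + 13
29: 332593 = 29·11468 + 21
31: 332593 = 31·10728 + 25
37: 332593 = 37·8989

37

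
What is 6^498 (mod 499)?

1

6^1 ≡ 6 (mod 499)
6^2 ≡ 6^2 = 36 ≡ 36 (mod 499)
6^4 ≡ 36^2 = 1296 ≡ 298 (mod 499)
6^8 ≡ 298^2 = 88804 ≡ 481 (mod 499)
6^16 ≡ 481^2 = 231361 ≡ 324 (mod 499)
6^32 ≡ 324^2 = 104976 ≡ 186 (mod 499)
6^64 ≡ 186^2 = 34596 ≡ 165 (mod 499)
6^128 ≡ 165^2 = 27225 ≡ 279 (mod 499)
6^256 ≡ 279^2 = 77841 ≡ 496 (mod 499)
498 = 256 + 128 + 64 + 32 + 16 + 2 in binary powers of 2.
So 6^498 ≡ 496 · 279 · 165 · 186 · 324 · 36 ≡ 1 (mod 499).
Since the result is 1, base 6 gives no evidence that 499 is composite.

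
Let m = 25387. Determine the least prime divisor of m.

25387 is odd.
Digit sum 25, not divisible by 3.
Ends in 7: not divisible by 5.
7: 25387 = 7·3626 + 5
11: 25387 = 11·2307 + 10
13: 25387 = 13·1952 + 11
17: 25387 = 17·1493 + 6
19: 25387 = 19·1336 + 3
23: 25387 = 23·1103 + 18
29: 25387 = 29·875 + 12
31: 25387 = 31·818 + 29
37: 25387 = 37·686 + 5
41: 25387 = 41·619 + 8
43: 25387 = 43·590 + 17
47: 25387 = 47·540 + 7
53: 25387 = 53·479

53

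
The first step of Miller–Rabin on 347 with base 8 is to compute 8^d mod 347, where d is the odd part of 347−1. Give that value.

347 − 1 = 346 = 2^1 · 173, so d = 173.
8^1 ≡ 8 (mod 347)
8^2 ≡ 8^2 = 64 ≡ 64 (mod 347)
8^4 ≡ 64^2 = 4096 ≡ 279 (mod 347)
8^8 ≡ 279^2 = 77841 ≡ 113 (mod 347)
8^16 ≡ 113^2 = 12769 ≡ 277 (mod 347)
8^32 ≡ 277^2 = 76729 ≡ 42 (mod 347)
8^64 ≡ 42^2 = 1764 ≡ 29 (mod 347)
8^128 ≡ 29^2 = 841 ≡ 147 (mod 347)
173 = 128 + 32 + 8 + 4 + 1 in binary powers of 2.
So 8^173 ≡ 147 · 42 · 113 · 279 · 8 ≡ 346 (mod 347).
Since 8^d ≡ 346 (mod 347), base 8 does not prove 347 composite.

346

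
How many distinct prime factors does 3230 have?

3230 = 2 · 1615
1615 = 5 · 323
323 = 17 · 19
3230 = 2 · 5 · 17 · 19, which has 4 distinct prime factors.

4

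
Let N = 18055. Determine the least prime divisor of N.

18055 is odd.
Digit sum 19, not divisible by 3.
Ends in 5: divisible by 5.

5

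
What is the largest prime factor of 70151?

70151 = 29 · 2419
2419 = 41 · 59
59 is prime.
So 70151 = 29 · 41 · 59; the largest prime factor is 59.

59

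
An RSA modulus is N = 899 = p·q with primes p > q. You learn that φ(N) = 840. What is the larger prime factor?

31

φ(n) = (p−1)(q−1) = n − (p+q) + 1, so p + q = 899 − 840 + 1 = 60.
p and q are the roots of t² − 60t + 899 = 0.
Discriminant: 60² − 4·899 = 3600 − 3596 = 4; √4 = 2.
q = (60 − 2)/2 = 29, p = (60 + 2)/2 = 31.
Check: 29 · 31 = 899.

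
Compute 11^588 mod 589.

11^1 ≡ 11 (mod 589)
11^2 ≡ 11^2 = 121 ≡ 121 (mod 589)
11^4 ≡ 121^2 = 14641 ≡ 505 (mod 589)
11^8 ≡ 505^2 = 255025 ≡ 577 (mod 589)
11^16 ≡ 577^2 = 332929 ≡ 144 (mod 589)
11^32 ≡ 144^2 = 20736 ≡ 121 (mod 589)
11^64 ≡ 121^2 = 14641 ≡ 505 (mod 589)
11^128 ≡ 505^2 = 255025 ≡ 577 (mod 589)
11^256 ≡ 577^2 = 332929 ≡ 144 (mod 589)
11^512 ≡ 144^2 = 20736 ≡ 121 (mod 589)
588 = 512 + 64 + 8 + 4 in binary powers of 2.
So 11^588 ≡ 121 · 505 · 577 · 505 ≡ 343 (mod 589).
Since 343 ≠ 1, base 11 is a Fermat witness: 589 is composite.

343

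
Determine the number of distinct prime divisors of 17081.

3

17081 = 19 · 899
899 = 29 · 31
17081 = 19 · 29 · 31, which has 3 distinct prime factors.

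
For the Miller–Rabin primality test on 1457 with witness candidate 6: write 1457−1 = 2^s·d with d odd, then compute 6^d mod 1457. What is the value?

1277

1457 − 1 = 1456 = 2^4 · 91, so d = 91.
6^1 ≡ 6 (mod 1457)
6^2 ≡ 6^2 = 36 ≡ 36 (mod 1457)
6^4 ≡ 36^2 = 1296 ≡ 1296 (mod 1457)
6^8 ≡ 1296^2 = 1679616 ≡ 1152 (mod 1457)
6^16 ≡ 1152^2 = 1327104 ≡ 1234 (mod 1457)
6^32 ≡ 1234^2 = 1522756 ≡ 191 (mod 1457)
6^64 ≡ 191^2 = 36481 ≡ 56 (mod 1457)
91 = 64 + 16 + 8 + 2 + 1 in binary powers of 2.
So 6^91 ≡ 56 · 1234 · 1152 · 36 · 6 ≡ 1277 (mod 1457).
Squaring chain: 1277 → 346 → 242 → 284; never reaches −1, so base 6 is a Miller–Rabin witness that 1457 is composite.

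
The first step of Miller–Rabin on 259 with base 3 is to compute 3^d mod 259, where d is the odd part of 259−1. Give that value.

259 − 1 = 258 = 2^1 · 129, so d = 129.
3^1 ≡ 3 (mod 259)
3^2 ≡ 3^2 = 9 ≡ 9 (mod 259)
3^4 ≡ 9^2 = 81 ≡ 81 (mod 259)
3^8 ≡ 81^2 = 6561 ≡ 86 (mod 259)
3^16 ≡ 86^2 = 7396 ≡ 144 (mod 259)
3^32 ≡ 144^2 = 20736 ≡ 16 (mod 259)
3^64 ≡ 16^2 = 256 ≡ 256 (mod 259)
3^128 ≡ 256^2 = 65536 ≡ 9 (mod 259)
129 = 128 + 1 in binary powers of 2.
So 3^129 ≡ 9 · 3 ≡ 27 (mod 259).
Squaring chain: 27; never reaches −1, so base 3 is a Miller–Rabin witness that 259 is composite.

27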